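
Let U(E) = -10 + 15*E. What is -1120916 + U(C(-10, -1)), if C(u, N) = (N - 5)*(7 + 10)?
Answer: -1122456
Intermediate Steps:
C(u, N) = -85 + 17*N (C(u, N) = (-5 + N)*17 = -85 + 17*N)
-1120916 + U(C(-10, -1)) = -1120916 + (-10 + 15*(-85 + 17*(-1))) = -1120916 + (-10 + 15*(-85 - 17)) = -1120916 + (-10 + 15*(-102)) = -1120916 + (-10 - 1530) = -1120916 - 1540 = -1122456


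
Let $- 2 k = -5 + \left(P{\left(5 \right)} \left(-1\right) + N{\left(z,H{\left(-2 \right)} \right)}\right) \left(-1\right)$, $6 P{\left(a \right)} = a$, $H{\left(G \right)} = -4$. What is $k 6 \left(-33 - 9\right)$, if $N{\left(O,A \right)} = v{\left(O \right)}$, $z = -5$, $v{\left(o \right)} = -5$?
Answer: $105$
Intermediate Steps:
$P{\left(a \right)} = \frac{a}{6}$
$N{\left(O,A \right)} = -5$
$k = - \frac{5}{12}$ ($k = - \frac{-5 + \left(\frac{1}{6} \cdot 5 \left(-1\right) - 5\right) \left(-1\right)}{2} = - \frac{-5 + \left(\frac{5}{6} \left(-1\right) - 5\right) \left(-1\right)}{2} = - \frac{-5 + \left(- \frac{5}{6} - 5\right) \left(-1\right)}{2} = - \frac{-5 - - \frac{35}{6}}{2} = - \frac{-5 + \frac{35}{6}}{2} = \left(- \frac{1}{2}\right) \frac{5}{6} = - \frac{5}{12} \approx -0.41667$)
$k 6 \left(-33 - 9\right) = \left(- \frac{5}{12}\right) 6 \left(-33 - 9\right) = \left(- \frac{5}{2}\right) \left(-42\right) = 105$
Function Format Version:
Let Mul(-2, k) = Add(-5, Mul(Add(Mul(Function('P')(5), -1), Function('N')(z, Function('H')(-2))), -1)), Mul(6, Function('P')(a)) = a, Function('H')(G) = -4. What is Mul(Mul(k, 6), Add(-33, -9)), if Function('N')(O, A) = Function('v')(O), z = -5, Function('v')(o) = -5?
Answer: 105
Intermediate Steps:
Function('P')(a) = Mul(Rational(1, 6), a)
Function('N')(O, A) = -5
k = Rational(-5, 12) (k = Mul(Rational(-1, 2), Add(-5, Mul(Add(Mul(Mul(Rational(1, 6), 5), -1), -5), -1))) = Mul(Rational(-1, 2), Add(-5, Mul(Add(Mul(Rational(5, 6), -1), -5), -1))) = Mul(Rational(-1, 2), Add(-5, Mul(Add(Rational(-5, 6), -5), -1))) = Mul(Rational(-1, 2), Add(-5, Mul(Rational(-35, 6), -1))) = Mul(Rational(-1, 2), Add(-5, Rational(35, 6))) = Mul(Rational(-1, 2), Rational(5, 6)) = Rational(-5, 12) ≈ -0.41667)
Mul(Mul(k, 6), Add(-33, -9)) = Mul(Mul(Rational(-5, 12), 6), Add(-33, -9)) = Mul(Rational(-5, 2), -42) = 105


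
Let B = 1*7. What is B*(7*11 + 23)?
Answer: 700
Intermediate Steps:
B = 7
B*(7*11 + 23) = 7*(7*11 + 23) = 7*(77 + 23) = 7*100 = 700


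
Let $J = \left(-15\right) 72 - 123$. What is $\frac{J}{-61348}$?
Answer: $\frac{1203}{61348} \approx 0.019609$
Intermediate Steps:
$J = -1203$ ($J = -1080 - 123 = -1203$)
$\frac{J}{-61348} = - \frac{1203}{-61348} = \left(-1203\right) \left(- \frac{1}{61348}\right) = \frac{1203}{61348}$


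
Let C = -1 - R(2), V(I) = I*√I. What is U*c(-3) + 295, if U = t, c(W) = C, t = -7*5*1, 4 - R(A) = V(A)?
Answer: 470 - 70*√2 ≈ 371.00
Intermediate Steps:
V(I) = I^(3/2)
R(A) = 4 - A^(3/2)
C = -5 + 2*√2 (C = -1 - (4 - 2^(3/2)) = -1 - (4 - 2*√2) = -1 + (-4 + 2*√2) = -5 + 2*√2 ≈ -2.1716)
t = -35 (t = -35*1 = -35)
c(W) = -5 + 2*√2
U = -35
U*c(-3) + 295 = -35*(-5 + 2*√2) + 295 = (175 - 70*√2) + 295 = 470 - 70*√2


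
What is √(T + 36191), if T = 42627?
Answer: √78818 ≈ 280.75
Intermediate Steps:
√(T + 36191) = √(42627 + 36191) = √78818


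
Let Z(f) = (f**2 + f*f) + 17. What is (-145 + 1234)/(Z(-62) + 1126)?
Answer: 1089/8831 ≈ 0.12332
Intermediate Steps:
Z(f) = 17 + 2*f**2 (Z(f) = (f**2 + f**2) + 17 = 2*f**2 + 17 = 17 + 2*f**2)
(-145 + 1234)/(Z(-62) + 1126) = (-145 + 1234)/((17 + 2*(-62)**2) + 1126) = 1089/((17 + 2*3844) + 1126) = 1089/((17 + 7688) + 1126) = 1089/(7705 + 1126) = 1089/8831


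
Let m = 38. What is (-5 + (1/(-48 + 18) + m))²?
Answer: 978121/900 ≈ 1086.8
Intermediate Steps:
(-5 + (1/(-48 + 18) + m))² = (-5 + (1/(-48 + 18) + 38))² = (-5 + (1/(-30) + 38))² = (-5 + (-1/30 + 38))² = (-5 + 1139/30)² = (989/30)² = 978121/900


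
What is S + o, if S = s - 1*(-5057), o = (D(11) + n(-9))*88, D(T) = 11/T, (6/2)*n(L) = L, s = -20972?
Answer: -16091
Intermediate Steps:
n(L) = L/3
o = -176 (o = (11/11 + (1/3)*(-9))*88 = (11*(1/11) - 3)*88 = (1 - 3)*88 = -2*88 = -176)
S = -15915 (S = -20972 - 1*(-5057) = -20972 + 5057 = -15915)
S + o = -15915 - 176 = -16091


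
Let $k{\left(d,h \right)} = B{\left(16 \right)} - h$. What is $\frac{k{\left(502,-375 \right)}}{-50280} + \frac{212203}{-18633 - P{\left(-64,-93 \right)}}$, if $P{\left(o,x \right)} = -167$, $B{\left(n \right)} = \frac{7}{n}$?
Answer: $- \frac{85411997351}{7427763840} \approx -11.499$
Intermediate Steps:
$k{\left(d,h \right)} = \frac{7}{16} - h$
$\frac{k{\left(502,-375 \right)}}{-50280} + \frac{212203}{-18633 - P{\left(-64,-93 \right)}} = \frac{\frac{7}{16} - -375}{-50280} + \frac{212203}{-18633 - -167} = \left(\frac{7}{16} + 375\right) \left(- \frac{1}{50280}\right) + \frac{212203}{-18633 + 167} = \frac{6007}{16} \left(- \frac{1}{50280}\right) + \frac{212203}{-18466} = - \frac{6007}{804480} + 212203 \left(- \frac{1}{18466}\right) = - \frac{6007}{804480} - \frac{212203}{18466} = - \frac{85411997351}{7427763840}$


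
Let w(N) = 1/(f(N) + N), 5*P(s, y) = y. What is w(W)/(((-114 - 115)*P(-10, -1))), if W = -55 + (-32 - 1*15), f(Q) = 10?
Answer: -5/21068 ≈ -0.00023733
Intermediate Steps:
P(s, y) = y/5
W = -102 (W = -55 + (-32 - 15) = -55 - 47 = -102)
w(N) = 1/(10 + N)
w(W)/(((-114 - 115)*P(-10, -1))) = 1/((10 - 102)*(((-114 - 115)*((1/5)*(-1))))) = 1/((-92)*((-229*(-1/5)))) = -1/(92*229/5) = -1/92*5/229 = -5/21068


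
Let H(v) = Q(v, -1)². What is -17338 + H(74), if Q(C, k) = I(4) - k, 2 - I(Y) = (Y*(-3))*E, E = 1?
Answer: -17113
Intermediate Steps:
I(Y) = 2 + 3*Y (I(Y) = 2 - Y*(-3) = 2 - (-3*Y) = 2 - (-3)*Y = 2 + 3*Y)
Q(C, k) = 14 - k (Q(C, k) = (2 + 3*4) - k = (2 + 12) - k = 14 - k)
H(v) = 225 (H(v) = (14 - 1*(-1))² = (14 + 1)² = 15² = 225)
-17338 + H(74) = -17338 + 225 = -17113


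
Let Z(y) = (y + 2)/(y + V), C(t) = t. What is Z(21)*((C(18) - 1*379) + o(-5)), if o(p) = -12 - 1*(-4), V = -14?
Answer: -8487/7 ≈ -1212.4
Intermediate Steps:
o(p) = -8 (o(p) = -12 + 4 = -8)
Z(y) = (2 + y)/(-14 + y) (Z(y) = (y + 2)/(y - 14) = (2 + y)/(-14 + y))
Z(21)*((C(18) - 1*379) + o(-5)) = ((2 + 21)/(-14 + 21))*((18 - 1*379) - 8) = (23/7)*((18 - 379) - 8) = ((⅐)*23)*(-361 - 8) = (23/7)*(-369) = -8487/7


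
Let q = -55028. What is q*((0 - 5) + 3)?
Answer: 110056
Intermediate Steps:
q*((0 - 5) + 3) = -55028*((0 - 5) + 3) = -55028*(-5 + 3) = -55028*(-2) = 110056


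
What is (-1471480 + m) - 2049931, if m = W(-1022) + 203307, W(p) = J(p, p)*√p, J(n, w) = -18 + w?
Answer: -3318104 - 1040*I*√1022 ≈ -3.3181e+6 - 33248.0*I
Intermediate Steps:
W(p) = √p*(-18 + p) (W(p) = (-18 + p)*√p = √p*(-18 + p))
m = 203307 - 1040*I*√1022 (m = √(-1022)*(-18 - 1022) + 203307 = (I*√1022)*(-1040) + 203307 = -1040*I*√1022 + 203307 = 203307 - 1040*I*√1022 ≈ 2.0331e+5 - 33248.0*I)
(-1471480 + m) - 2049931 = (-1471480 + (203307 - 1040*I*√1022)) - 2049931 = (-1268173 - 1040*I*√1022) - 2049931 = -3318104 - 1040*I*√1022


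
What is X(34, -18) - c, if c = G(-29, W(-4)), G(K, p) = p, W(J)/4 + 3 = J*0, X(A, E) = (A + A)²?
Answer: 4636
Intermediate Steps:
X(A, E) = 4*A² (X(A, E) = (2*A)² = 4*A²)
W(J) = -12 (W(J) = -12 + 4*(J*0) = -12 + 4*0 = -12 + 0 = -12)
c = -12
X(34, -18) - c = 4*34² - 1*(-12) = 4*1156 + 12 = 4624 + 12 = 4636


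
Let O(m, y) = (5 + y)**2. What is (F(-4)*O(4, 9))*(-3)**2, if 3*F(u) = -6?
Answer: -3528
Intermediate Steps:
F(u) = -2 (F(u) = (1/3)*(-6) = -2)
(F(-4)*O(4, 9))*(-3)**2 = -2*(5 + 9)**2*(-3)**2 = -2*14**2*9 = -2*196*9 = -392*9 = -3528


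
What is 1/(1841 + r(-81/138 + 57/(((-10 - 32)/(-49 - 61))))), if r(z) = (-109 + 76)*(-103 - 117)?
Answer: 1/9101 ≈ 0.00010988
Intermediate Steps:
r(z) = 7260 (r(z) = -33*(-220) = 7260)
1/(1841 + r(-81/138 + 57/(((-10 - 32)/(-49 - 61))))) = 1/(1841 + 7260) = 1/9101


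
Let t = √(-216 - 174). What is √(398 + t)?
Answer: √(398 + I*√390) ≈ 19.956 + 0.4948*I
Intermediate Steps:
t = I*√390 (t = √(-390) = I*√390 ≈ 19.748*I)
√(398 + t) = √(398 + I*√390)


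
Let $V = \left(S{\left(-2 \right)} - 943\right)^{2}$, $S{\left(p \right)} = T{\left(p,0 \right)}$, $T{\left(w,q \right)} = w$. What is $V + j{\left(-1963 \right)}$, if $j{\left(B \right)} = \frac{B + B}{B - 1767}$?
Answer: $\frac{1665493588}{1865} \approx 8.9303 \cdot 10^{5}$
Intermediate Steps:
$S{\left(p \right)} = p$
$j{\left(B \right)} = \frac{2 B}{-1767 + B}$
$V = 893025$ ($V = \left(-2 - 943\right)^{2} = \left(-945\right)^{2} = 893025$)
$V + j{\left(-1963 \right)} = 893025 + 2 \left(-1963\right) \frac{1}{-1767 - 1963} = 893025 + 2 \left(-1963\right) \frac{1}{-3730} = 893025 + 2 \left(-1963\right) \left(- \frac{1}{3730}\right) = 893025 + \frac{1963}{1865} = \frac{1665493588}{1865}$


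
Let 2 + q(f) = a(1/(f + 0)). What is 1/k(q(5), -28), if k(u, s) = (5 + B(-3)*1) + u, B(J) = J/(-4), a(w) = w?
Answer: 20/79 ≈ 0.25316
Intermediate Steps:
q(f) = -2 + 1/f (q(f) = -2 + 1/(f + 0) = -2 + 1/f)
B(J) = -J/4 (B(J) = J*(-¼) = -J/4)
k(u, s) = 23/4 + u (k(u, s) = (5 - ¼*(-3)*1) + u = (5 + (¾)*1) + u = (5 + ¾) + u = 23/4 + u)
1/k(q(5), -28) = 1/(23/4 + (-2 + 1/5)) = 1/(23/4 + (-2 + ⅕)) = 1/(23/4 - 9/5) = 1/(79/20) = 20/79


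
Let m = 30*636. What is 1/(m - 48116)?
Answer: -1/29036 ≈ -3.4440e-5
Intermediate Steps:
m = 19080
1/(m - 48116) = 1/(19080 - 48116) = 1/(-29036) = -1/29036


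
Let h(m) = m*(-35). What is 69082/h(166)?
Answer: -34541/2905 ≈ -11.890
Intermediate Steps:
h(m) = -35*m
69082/h(166) = 69082/((-35*166)) = 69082/(-5810) = 69082*(-1/5810) = -34541/2905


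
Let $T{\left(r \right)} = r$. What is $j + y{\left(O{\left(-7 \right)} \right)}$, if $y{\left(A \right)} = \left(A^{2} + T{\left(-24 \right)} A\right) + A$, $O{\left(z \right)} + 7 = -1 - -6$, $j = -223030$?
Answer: $-222980$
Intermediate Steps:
$O{\left(z \right)} = -2$ ($O{\left(z \right)} = -7 - -5 = -7 + \left(-1 + 6\right) = -7 + 5 = -2$)
$y{\left(A \right)} = A^{2} - 23 A$ ($y{\left(A \right)} = \left(A^{2} - 24 A\right) + A = A^{2} - 23 A$)
$j + y{\left(O{\left(-7 \right)} \right)} = -223030 - 2 \left(-23 - 2\right) = -223030 - -50 = -223030 + 50 = -222980$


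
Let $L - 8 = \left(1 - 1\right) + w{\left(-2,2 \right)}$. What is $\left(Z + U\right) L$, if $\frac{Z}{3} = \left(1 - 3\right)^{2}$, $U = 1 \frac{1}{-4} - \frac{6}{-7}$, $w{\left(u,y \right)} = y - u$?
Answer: $\frac{1059}{7} \approx 151.29$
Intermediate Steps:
$U = \frac{17}{28}$ ($U = 1 \left(- \frac{1}{4}\right) - - \frac{6}{7} = - \frac{1}{4} + \frac{6}{7} = \frac{17}{28} \approx 0.60714$)
$Z = 12$ ($Z = 3 \left(1 - 3\right)^{2} = 3 \left(-2\right)^{2} = 3 \cdot 4 = 12$)
$L = 12$ ($L = 8 + \left(\left(1 - 1\right) + \left(2 - -2\right)\right) = 8 + \left(0 + \left(2 + 2\right)\right) = 8 + \left(0 + 4\right) = 8 + 4 = 12$)
$\left(Z + U\right) L = \left(12 + \frac{17}{28}\right) 12 = \frac{353}{28} \cdot 12 = \frac{1059}{7}$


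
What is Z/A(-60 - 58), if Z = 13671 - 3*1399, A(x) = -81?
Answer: -3158/27 ≈ -116.96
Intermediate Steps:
Z = 9474 (Z = 13671 - 4197 = 9474)
Z/A(-60 - 58) = 9474/(-81) = 9474*(-1/81) = -3158/27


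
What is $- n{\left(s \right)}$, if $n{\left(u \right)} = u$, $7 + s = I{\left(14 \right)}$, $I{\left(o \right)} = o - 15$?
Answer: $8$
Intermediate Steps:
$I{\left(o \right)} = -15 + o$
$s = -8$ ($s = -7 + \left(-15 + 14\right) = -7 - 1 = -8$)
$- n{\left(s \right)} = \left(-1\right) \left(-8\right) = 8$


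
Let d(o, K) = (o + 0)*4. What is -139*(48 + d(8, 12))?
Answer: -11120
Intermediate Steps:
d(o, K) = 4*o (d(o, K) = o*4 = 4*o)
-139*(48 + d(8, 12)) = -139*(48 + 4*8) = -139*(48 + 32) = -139*80 = -11120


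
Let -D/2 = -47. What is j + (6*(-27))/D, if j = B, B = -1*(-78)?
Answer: 3585/47 ≈ 76.277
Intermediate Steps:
D = 94 (D = -2*(-47) = 94)
B = 78
j = 78
j + (6*(-27))/D = 78 + (6*(-27))/94 = 78 + (1/94)*(-162) = 78 - 81/47 = 3585/47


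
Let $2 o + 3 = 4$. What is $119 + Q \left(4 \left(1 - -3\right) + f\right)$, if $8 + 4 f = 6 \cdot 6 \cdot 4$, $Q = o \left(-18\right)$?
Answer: $-331$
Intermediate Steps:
$o = \frac{1}{2}$ ($o = - \frac{3}{2} + \frac{1}{2} \cdot 4 = - \frac{3}{2} + 2 = \frac{1}{2} \approx 0.5$)
$Q = -9$ ($Q = \frac{1}{2} \left(-18\right) = -9$)
$f = 34$ ($f = -2 + \frac{6 \cdot 6 \cdot 4}{4} = -2 + \frac{36 \cdot 4}{4} = -2 + \frac{1}{4} \cdot 144 = -2 + 36 = 34$)
$119 + Q \left(4 \left(1 - -3\right) + f\right) = 119 - 9 \left(4 \left(1 - -3\right) + 34\right) = 119 - 9 \left(4 \left(1 + 3\right) + 34\right) = 119 - 9 \left(4 \cdot 4 + 34\right) = 119 - 9 \left(16 + 34\right) = 119 - 450 = -331$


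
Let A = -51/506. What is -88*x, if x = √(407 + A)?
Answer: -4*√104180846/23 ≈ -1775.1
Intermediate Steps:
A = -51/506 (A = -51*1/506 = -51/506 ≈ -0.10079)
x = √104180846/506 (x = √(407 - 51/506) = √(205891/506) = √104180846/506 ≈ 20.172)
-88*x = -4*√104180846/23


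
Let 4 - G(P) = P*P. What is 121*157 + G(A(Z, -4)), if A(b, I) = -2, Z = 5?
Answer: 18997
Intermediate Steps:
G(P) = 4 - P² (G(P) = 4 - P*P = 4 - P²)
121*157 + G(A(Z, -4)) = 121*157 + (4 - 1*(-2)²) = 18997 + (4 - 1*4) = 18997 + (4 - 4) = 18997 + 0 = 18997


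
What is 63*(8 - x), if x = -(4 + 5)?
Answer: 1071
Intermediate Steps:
x = -9 (x = -1*9 = -9)
63*(8 - x) = 63*(8 - 1*(-9)) = 63*(8 + 9) = 63*17 = 1071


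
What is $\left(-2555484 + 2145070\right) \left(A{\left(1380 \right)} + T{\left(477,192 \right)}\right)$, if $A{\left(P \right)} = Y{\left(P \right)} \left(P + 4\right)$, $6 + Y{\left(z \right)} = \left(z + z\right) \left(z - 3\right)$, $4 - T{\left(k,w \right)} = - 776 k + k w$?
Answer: $-2158855597318472$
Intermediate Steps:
$T{\left(k,w \right)} = 4 + 776 k - k w$ ($T{\left(k,w \right)} = 4 - \left(- 776 k + k w\right) = 4 + 776 k - k w$)
$Y{\left(z \right)} = -6 + 2 z \left(-3 + z\right)$ ($Y{\left(z \right)} = -6 + \left(z + z\right) \left(z - 3\right) = -6 + 2 z \left(-3 + z\right)$)
$A{\left(P \right)} = \left(4 + P\right) \left(-6 - 6 P + 2 P^{2}\right)$ ($A{\left(P \right)} = \left(-6 - 6 P + 2 P^{2}\right) \left(P + 4\right) = \left(-6 - 6 P + 2 P^{2}\right) \left(4 + P\right) = \left(4 + P\right) \left(-6 - 6 P + 2 P^{2}\right)$)
$\left(-2555484 + 2145070\right) \left(A{\left(1380 \right)} + T{\left(477,192 \right)}\right) = \left(-2555484 + 2145070\right) \left(\left(-24 - 41400 + 2 \cdot 1380^{2} + 2 \cdot 1380^{3}\right) + \left(4 + 776 \cdot 477 - 477 \cdot 192\right)\right) = - 410414 \left(\left(-24 - 41400 + 2 \cdot 1904400 + 2 \cdot 2628072000\right) + \left(4 + 370152 - 91584\right)\right) = - 410414 \left(\left(-24 - 41400 + 3808800 + 5256144000\right) + 278572\right) = - 410414 \left(5259911376 + 278572\right) = \left(-410414\right) 5260189948 = -2158855597318472$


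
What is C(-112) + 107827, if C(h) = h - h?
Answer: 107827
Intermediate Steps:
C(h) = 0
C(-112) + 107827 = 0 + 107827 = 107827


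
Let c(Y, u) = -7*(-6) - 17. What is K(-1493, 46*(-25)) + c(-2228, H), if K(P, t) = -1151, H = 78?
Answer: -1126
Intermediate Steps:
c(Y, u) = 25 (c(Y, u) = 42 - 17 = 25)
K(-1493, 46*(-25)) + c(-2228, H) = -1151 + 25 = -1126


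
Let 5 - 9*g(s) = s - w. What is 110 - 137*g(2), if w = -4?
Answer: 1127/9 ≈ 125.22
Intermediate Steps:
g(s) = 1/9 - s/9 (g(s) = 5/9 - (s - 1*(-4))/9 = 5/9 - (s + 4)/9 = 5/9 - (4 + s)/9 = 5/9 + (-4/9 - s/9) = 1/9 - s/9)
110 - 137*g(2) = 110 - 137*(1/9 - 1/9*2) = 110 - 137*(1/9 - 2/9) = 110 - 137*(-1/9) = 110 + 137/9 = 1127/9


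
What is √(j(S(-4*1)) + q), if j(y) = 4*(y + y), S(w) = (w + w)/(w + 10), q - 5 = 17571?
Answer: 2*√39522/3 ≈ 132.53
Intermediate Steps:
q = 17576 (q = 5 + 17571 = 17576)
S(w) = 2*w/(10 + w) (S(w) = (2*w)/(10 + w) = 2*w/(10 + w))
j(y) = 8*y (j(y) = 4*(2*y) = 8*y)
√(j(S(-4*1)) + q) = √(8*(2*(-4*1)/(10 - 4*1)) + 17576) = √(8*(2*(-4)/(10 - 4)) + 17576) = √(8*(2*(-4)/6) + 17576) = √(8*(2*(-4)*(⅙)) + 17576) = √(8*(-4/3) + 17576) = √(-32/3 + 17576) = √(52696/3) = 2*√39522/3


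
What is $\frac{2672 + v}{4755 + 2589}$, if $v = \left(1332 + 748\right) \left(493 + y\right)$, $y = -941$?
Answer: $- \frac{58073}{459} \approx -126.52$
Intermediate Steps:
$v = -931840$ ($v = \left(1332 + 748\right) \left(493 - 941\right) = 2080 \left(-448\right) = -931840$)
$\frac{2672 + v}{4755 + 2589} = \frac{2672 - 931840}{4755 + 2589} = - \frac{929168}{7344} = \left(-929168\right) \frac{1}{7344} = - \frac{58073}{459}$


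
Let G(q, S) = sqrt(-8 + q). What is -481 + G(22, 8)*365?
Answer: -481 + 365*sqrt(14) ≈ 884.71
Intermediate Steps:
-481 + G(22, 8)*365 = -481 + sqrt(-8 + 22)*365 = -481 + sqrt(14)*365 = -481 + 365*sqrt(14)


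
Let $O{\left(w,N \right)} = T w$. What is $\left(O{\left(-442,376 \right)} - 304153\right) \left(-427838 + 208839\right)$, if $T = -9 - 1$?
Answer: $65641227267$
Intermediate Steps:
$T = -10$ ($T = -9 - 1 = -10$)
$O{\left(w,N \right)} = - 10 w$
$\left(O{\left(-442,376 \right)} - 304153\right) \left(-427838 + 208839\right) = \left(\left(-10\right) \left(-442\right) - 304153\right) \left(-427838 + 208839\right) = \left(4420 - 304153\right) \left(-218999\right) = \left(-299733\right) \left(-218999\right) = 65641227267$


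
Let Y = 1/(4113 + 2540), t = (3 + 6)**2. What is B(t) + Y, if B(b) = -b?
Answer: -538892/6653 ≈ -81.000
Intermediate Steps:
t = 81 (t = 9**2 = 81)
Y = 1/6653 ≈ 0.00015031
B(t) + Y = -1*81 + 1/6653 = -81 + 1/6653 = -538892/6653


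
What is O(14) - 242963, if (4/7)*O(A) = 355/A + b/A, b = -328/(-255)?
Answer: -495553667/2040 ≈ -2.4292e+5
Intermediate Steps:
b = 328/255 (b = -328*(-1/255) = 328/255 ≈ 1.2863)
O(A) = 635971/(1020*A) (O(A) = 7*(355/A + 328/(255*A))/4 = 7*(90853/(255*A))/4 = 635971/(1020*A))
O(14) - 242963 = (635971/1020)/14 - 242963 = (635971/1020)*(1/14) - 242963 = 90853/2040 - 242963 = -495553667/2040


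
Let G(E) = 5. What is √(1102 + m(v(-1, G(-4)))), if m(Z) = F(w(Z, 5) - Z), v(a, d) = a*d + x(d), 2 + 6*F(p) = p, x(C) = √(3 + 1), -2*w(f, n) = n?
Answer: √4407/2 ≈ 33.193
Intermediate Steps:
w(f, n) = -n/2
x(C) = 2 (x(C) = √4 = 2)
F(p) = -⅓ + p/6
v(a, d) = 2 + a*d (v(a, d) = a*d + 2 = 2 + a*d)
m(Z) = -¾ - Z/6 (m(Z) = -⅓ + (-½*5 - Z)/6 = -⅓ + (-5/2 - Z)/6 = -⅓ + (-5/12 - Z/6) = -¾ - Z/6)
√(1102 + m(v(-1, G(-4)))) = √(1102 + (-¾ - (2 - 1*5)/6)) = √(1102 + (-¾ - (2 - 5)/6)) = √(1102 + (-¾ - ⅙*(-3))) = √(1102 + (-¾ + ½)) = √(1102 - ¼) = √(4407/4) = √4407/2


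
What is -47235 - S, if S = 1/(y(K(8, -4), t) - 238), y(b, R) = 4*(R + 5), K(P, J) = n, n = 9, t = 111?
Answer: -10675111/226 ≈ -47235.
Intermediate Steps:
K(P, J) = 9
y(b, R) = 20 + 4*R (y(b, R) = 4*(5 + R) = 20 + 4*R)
S = 1/226 (S = 1/((20 + 4*111) - 238) = 1/((20 + 444) - 238) = 1/(464 - 238) = 1/226 ≈ 0.0044248)
-47235 - S = -47235 - 1*1/226 = -47235 - 1/226 = -10675111/226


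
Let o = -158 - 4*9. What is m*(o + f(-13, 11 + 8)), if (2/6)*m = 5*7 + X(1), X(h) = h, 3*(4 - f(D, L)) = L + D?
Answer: -20736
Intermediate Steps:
f(D, L) = 4 - D/3 - L/3 (f(D, L) = 4 - (L + D)/3 = 4 - (D + L)/3 = 4 + (-D/3 - L/3) = 4 - D/3 - L/3)
o = -194 (o = -158 - 36 = -194)
m = 108 (m = 3*(5*7 + 1) = 3*(35 + 1) = 3*36 = 108)
m*(o + f(-13, 11 + 8)) = 108*(-194 + (4 - ⅓*(-13) - (11 + 8)/3)) = 108*(-194 + (4 + 13/3 - ⅓*19)) = 108*(-194 + (4 + 13/3 - 19/3)) = 108*(-194 + 2) = 108*(-192) = -20736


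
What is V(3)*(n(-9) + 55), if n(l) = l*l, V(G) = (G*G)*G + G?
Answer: 4080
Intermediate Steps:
V(G) = G + G³ (V(G) = G²*G + G = G³ + G = G + G³)
n(l) = l²
V(3)*(n(-9) + 55) = (3 + 3³)*((-9)² + 55) = (3 + 27)*(81 + 55) = 30*136 = 4080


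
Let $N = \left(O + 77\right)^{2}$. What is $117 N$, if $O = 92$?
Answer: $3341637$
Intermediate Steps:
$N = 28561$ ($N = \left(92 + 77\right)^{2} = 169^{2} = 28561$)
$117 N = 117 \cdot 28561 = 3341637$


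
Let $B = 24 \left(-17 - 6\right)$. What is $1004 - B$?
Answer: $1556$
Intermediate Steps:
$B = -552$ ($B = 24 \left(-23\right) = -552$)
$1004 - B = 1004 - -552 = 1004 + 552 = 1556$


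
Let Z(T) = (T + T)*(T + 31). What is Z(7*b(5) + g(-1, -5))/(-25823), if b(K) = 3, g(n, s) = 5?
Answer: -2964/25823 ≈ -0.11478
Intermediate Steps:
Z(T) = 2*T*(31 + T) (Z(T) = (2*T)*(31 + T) = 2*T*(31 + T))
Z(7*b(5) + g(-1, -5))/(-25823) = (2*(7*3 + 5)*(31 + (7*3 + 5)))/(-25823) = (2*(21 + 5)*(31 + (21 + 5)))*(-1/25823) = (2*26*(31 + 26))*(-1/25823) = (2*26*57)*(-1/25823) = 2964*(-1/25823) = -2964/25823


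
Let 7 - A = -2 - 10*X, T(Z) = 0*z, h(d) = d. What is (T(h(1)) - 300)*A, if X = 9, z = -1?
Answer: -29700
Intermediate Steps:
T(Z) = 0 (T(Z) = 0*(-1) = 0)
A = 99 (A = 7 - (-2 - 10*9) = 7 - (-2 - 90) = 7 - 1*(-92) = 7 + 92 = 99)
(T(h(1)) - 300)*A = (0 - 300)*99 = -300*99 = -29700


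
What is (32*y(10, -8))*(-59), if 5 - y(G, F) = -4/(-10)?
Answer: -43424/5 ≈ -8684.8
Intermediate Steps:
y(G, F) = 23/5 (y(G, F) = 5 - (-4)/(-10) = 5 - (-4)*(-1)/10 = 5 - 1*⅖ = 5 - ⅖ = 23/5)
(32*y(10, -8))*(-59) = (32*(23/5))*(-59) = (736/5)*(-59) = -43424/5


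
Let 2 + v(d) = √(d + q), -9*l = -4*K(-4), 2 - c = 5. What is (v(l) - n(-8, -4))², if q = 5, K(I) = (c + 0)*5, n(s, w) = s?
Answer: (18 + I*√15)²/9 ≈ 34.333 + 15.492*I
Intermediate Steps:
c = -3 (c = 2 - 1*5 = 2 - 5 = -3)
K(I) = -15 (K(I) = (-3 + 0)*5 = -3*5 = -15)
l = -20/3 (l = -(-4)*(-15)/9 = -⅑*60 = -20/3 ≈ -6.6667)
v(d) = -2 + √(5 + d) (v(d) = -2 + √(d + 5) = -2 + √(5 + d))
(v(l) - n(-8, -4))² = ((-2 + √(5 - 20/3)) - 1*(-8))² = ((-2 + √(-5/3)) + 8)² = ((-2 + I*√15/3) + 8)² = (6 + I*√15/3)²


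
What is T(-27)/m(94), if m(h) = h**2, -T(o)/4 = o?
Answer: 27/2209 ≈ 0.012223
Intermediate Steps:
T(o) = -4*o
T(-27)/m(94) = (-4*(-27))/(94**2) = 108/8836 = 108*(1/8836) = 27/2209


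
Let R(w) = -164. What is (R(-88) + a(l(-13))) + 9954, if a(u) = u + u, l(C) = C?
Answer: 9764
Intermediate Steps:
a(u) = 2*u
(R(-88) + a(l(-13))) + 9954 = (-164 + 2*(-13)) + 9954 = (-164 - 26) + 9954 = -190 + 9954 = 9764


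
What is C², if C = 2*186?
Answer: 138384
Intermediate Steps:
C = 372
C² = 372² = 138384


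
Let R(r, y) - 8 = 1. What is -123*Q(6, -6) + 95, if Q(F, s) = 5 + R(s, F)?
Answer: -1627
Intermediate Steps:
R(r, y) = 9 (R(r, y) = 8 + 1 = 9)
Q(F, s) = 14 (Q(F, s) = 5 + 9 = 14)
-123*Q(6, -6) + 95 = -123*14 + 95 = -1722 + 95 = -1627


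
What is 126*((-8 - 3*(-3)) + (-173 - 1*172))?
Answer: -43344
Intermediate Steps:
126*((-8 - 3*(-3)) + (-173 - 1*172)) = 126*((-8 + 9) + (-173 - 172)) = 126*(1 - 345) = 126*(-344) = -43344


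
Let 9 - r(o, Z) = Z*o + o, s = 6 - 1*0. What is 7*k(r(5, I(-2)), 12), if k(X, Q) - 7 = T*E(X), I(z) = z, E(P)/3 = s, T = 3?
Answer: 427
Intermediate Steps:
s = 6 (s = 6 + 0 = 6)
E(P) = 18 (E(P) = 3*6 = 18)
r(o, Z) = 9 - o - Z*o (r(o, Z) = 9 - (Z*o + o) = 9 - (o + Z*o) = 9 + (-o - Z*o) = 9 - o - Z*o)
k(X, Q) = 61 (k(X, Q) = 7 + 3*18 = 7 + 54 = 61)
7*k(r(5, I(-2)), 12) = 7*61 = 427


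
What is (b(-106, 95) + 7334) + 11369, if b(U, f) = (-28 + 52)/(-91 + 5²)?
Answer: 205729/11 ≈ 18703.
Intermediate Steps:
b(U, f) = -4/11 (b(U, f) = 24/(-91 + 25) = 24/(-66) = 24*(-1/66) = -4/11)
(b(-106, 95) + 7334) + 11369 = (-4/11 + 7334) + 11369 = 80670/11 + 11369 = 205729/11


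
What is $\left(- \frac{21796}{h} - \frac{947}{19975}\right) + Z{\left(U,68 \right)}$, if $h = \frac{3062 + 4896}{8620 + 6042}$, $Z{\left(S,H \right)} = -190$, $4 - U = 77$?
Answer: $- \frac{3206839925963}{79480525} \approx -40348.0$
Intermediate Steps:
$U = -73$ ($U = 4 - 77 = -73$)
$h = \frac{3979}{7331}$ ($h = \frac{7958}{14662} = 7958 \cdot \frac{1}{14662} = \frac{3979}{7331} \approx 0.54276$)
$\left(- \frac{21796}{h} - \frac{947}{19975}\right) + Z{\left(U,68 \right)} = \left(- \frac{21796}{\frac{3979}{7331}} - \frac{947}{19975}\right) - 190 = \left(\left(-21796\right) \frac{7331}{3979} - \frac{947}{19975}\right) - 190 = \left(- \frac{159786476}{3979} - \frac{947}{19975}\right) - 190 = - \frac{3191738626213}{79480525} - 190 = - \frac{3206839925963}{79480525}$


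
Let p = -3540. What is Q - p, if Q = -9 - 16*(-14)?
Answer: 3755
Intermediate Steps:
Q = 215 (Q = -9 + 224 = 215)
Q - p = 215 - 1*(-3540) = 215 + 3540 = 3755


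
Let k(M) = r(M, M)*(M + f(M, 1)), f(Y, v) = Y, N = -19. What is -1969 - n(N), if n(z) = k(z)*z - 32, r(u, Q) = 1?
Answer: -2659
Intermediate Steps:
k(M) = 2*M (k(M) = 1*(M + M) = 1*(2*M) = 2*M)
n(z) = -32 + 2*z² (n(z) = (2*z)*z - 32 = 2*z² - 32 = -32 + 2*z²)
-1969 - n(N) = -1969 - (-32 + 2*(-19)²) = -1969 - (-32 + 2*361) = -1969 - (-32 + 722) = -1969 - 1*690 = -1969 - 690 = -2659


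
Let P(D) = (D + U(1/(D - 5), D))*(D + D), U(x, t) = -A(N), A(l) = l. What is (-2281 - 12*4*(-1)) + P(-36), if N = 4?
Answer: 647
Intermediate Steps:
U(x, t) = -4 (U(x, t) = -1*4 = -4)
P(D) = 2*D*(-4 + D) (P(D) = (D - 4)*(D + D) = (-4 + D)*(2*D) = 2*D*(-4 + D))
(-2281 - 12*4*(-1)) + P(-36) = (-2281 - 12*4*(-1)) + 2*(-36)*(-4 - 36) = (-2281 - 48*(-1)) + 2*(-36)*(-40) = (-2281 + 48) + 2880 = -2233 + 2880 = 647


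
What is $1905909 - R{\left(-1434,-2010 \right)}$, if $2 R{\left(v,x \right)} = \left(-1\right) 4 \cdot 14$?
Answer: $1905937$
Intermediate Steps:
$R{\left(v,x \right)} = -28$ ($R{\left(v,x \right)} = \frac{\left(-1\right) 4 \cdot 14}{2} = \frac{\left(-4\right) 14}{2} = \frac{1}{2} \left(-56\right) = -28$)
$1905909 - R{\left(-1434,-2010 \right)} = 1905909 - -28 = 1905909 + 28 = 1905937$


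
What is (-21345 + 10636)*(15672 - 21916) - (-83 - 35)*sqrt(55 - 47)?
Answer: 66866996 + 236*sqrt(2) ≈ 6.6867e+7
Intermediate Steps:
(-21345 + 10636)*(15672 - 21916) - (-83 - 35)*sqrt(55 - 47) = -10709*(-6244) - (-118)*sqrt(8) = 66866996 - (-118)*2*sqrt(2) = 66866996 - (-236)*sqrt(2) = 66866996 + 236*sqrt(2)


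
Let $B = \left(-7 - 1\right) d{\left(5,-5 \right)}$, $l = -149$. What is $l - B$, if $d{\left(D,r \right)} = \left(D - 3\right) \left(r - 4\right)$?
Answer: $-293$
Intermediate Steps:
$d{\left(D,r \right)} = \left(-4 + r\right) \left(-3 + D\right)$ ($d{\left(D,r \right)} = \left(D - 3\right) \left(-4 + r\right) = \left(-3 + D\right) \left(-4 + r\right) = \left(-4 + r\right) \left(-3 + D\right)$)
$B = 144$ ($B = \left(-7 - 1\right) \left(12 - 20 - -15 + 5 \left(-5\right)\right) = - 8 \left(12 - 20 + 15 - 25\right) = \left(-8\right) \left(-18\right) = 144$)
$l - B = -149 - 144 = -293$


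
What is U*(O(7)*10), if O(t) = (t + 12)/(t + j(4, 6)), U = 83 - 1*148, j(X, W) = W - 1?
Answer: -6175/6 ≈ -1029.2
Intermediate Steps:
j(X, W) = -1 + W
U = -65 (U = 83 - 148 = -65)
O(t) = (12 + t)/(5 + t) (O(t) = (t + 12)/(t + (-1 + 6)) = (12 + t)/(t + 5) = (12 + t)/(5 + t))
U*(O(7)*10) = -65*(12 + 7)/(5 + 7)*10 = -65*19/12*10 = -65*(1/12)*19*10 = -1235*10/12 = -65*95/6 = -6175/6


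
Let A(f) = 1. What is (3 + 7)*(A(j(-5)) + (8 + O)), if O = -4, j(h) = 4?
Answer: 50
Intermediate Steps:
(3 + 7)*(A(j(-5)) + (8 + O)) = (3 + 7)*(1 + (8 - 4)) = 10*(1 + 4) = 10*5 = 50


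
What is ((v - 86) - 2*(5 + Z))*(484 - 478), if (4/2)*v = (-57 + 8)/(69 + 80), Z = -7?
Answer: -73455/149 ≈ -492.99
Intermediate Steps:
v = -49/298 (v = ((-57 + 8)/(69 + 80))/2 = (-49/149)/2 = (-49*1/149)/2 = (½)*(-49/149) = -49/298 ≈ -0.16443)
((v - 86) - 2*(5 + Z))*(484 - 478) = ((-49/298 - 86) - 2*(5 - 7))*(484 - 478) = (-25677/298 - 2*(-2))*6 = (-25677/298 + 4)*6 = -24485/298*6 = -73455/149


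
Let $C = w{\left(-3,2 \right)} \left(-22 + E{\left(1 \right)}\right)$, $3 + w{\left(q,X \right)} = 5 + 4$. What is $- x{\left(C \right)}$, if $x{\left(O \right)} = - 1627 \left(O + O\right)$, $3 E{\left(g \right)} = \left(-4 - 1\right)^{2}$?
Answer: $-266828$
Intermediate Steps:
$w{\left(q,X \right)} = 6$ ($w{\left(q,X \right)} = -3 + \left(5 + 4\right) = -3 + 9 = 6$)
$E{\left(g \right)} = \frac{25}{3}$ ($E{\left(g \right)} = \frac{\left(-4 - 1\right)^{2}}{3} = \frac{\left(-5\right)^{2}}{3} = \frac{1}{3} \cdot 25 = \frac{25}{3}$)
$C = -82$ ($C = 6 \left(-22 + \frac{25}{3}\right) = 6 \left(- \frac{41}{3}\right) = -82$)
$x{\left(O \right)} = - 3254 O$ ($x{\left(O \right)} = - 1627 \cdot 2 O = - 3254 O$)
$- x{\left(C \right)} = - \left(-3254\right) \left(-82\right) = \left(-1\right) 266828 = -266828$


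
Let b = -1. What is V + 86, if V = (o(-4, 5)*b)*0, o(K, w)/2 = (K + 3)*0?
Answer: 86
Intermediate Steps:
o(K, w) = 0 (o(K, w) = 2*((K + 3)*0) = 2*((3 + K)*0) = 2*0 = 0)
V = 0 (V = (0*(-1))*0 = 0*0 = 0)
V + 86 = 0 + 86 = 86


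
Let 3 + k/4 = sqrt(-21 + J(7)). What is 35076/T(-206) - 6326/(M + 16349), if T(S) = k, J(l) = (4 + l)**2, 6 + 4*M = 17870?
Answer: 182482453/145705 ≈ 1252.4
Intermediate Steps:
M = 4466 (M = -3/2 + (1/4)*17870 = -3/2 + 8935/2 = 4466)
k = 28 (k = -12 + 4*sqrt(-21 + (4 + 7)**2) = -12 + 4*sqrt(-21 + 11**2) = -12 + 4*sqrt(-21 + 121) = -12 + 4*sqrt(100) = -12 + 4*10 = -12 + 40 = 28)
T(S) = 28
35076/T(-206) - 6326/(M + 16349) = 35076/28 - 6326/(4466 + 16349) = 35076*(1/28) - 6326/20815 = 8769/7 - 6326*1/20815 = 8769/7 - 6326/20815 = 182482453/145705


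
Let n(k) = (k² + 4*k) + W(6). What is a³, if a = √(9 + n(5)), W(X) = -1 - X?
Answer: 47*√47 ≈ 322.22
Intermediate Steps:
n(k) = -7 + k² + 4*k (n(k) = (k² + 4*k) + (-1 - 1*6) = (k² + 4*k) + (-1 - 6) = (k² + 4*k) - 7 = -7 + k² + 4*k)
a = √47 (a = √(9 + (-7 + 5² + 4*5)) = √(9 + (-7 + 25 + 20)) = √(9 + 38) = √47 ≈ 6.8557)
a³ = (√47)³ = 47*√47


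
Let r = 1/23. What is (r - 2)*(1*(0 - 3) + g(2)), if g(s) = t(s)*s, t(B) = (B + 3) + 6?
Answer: -855/23 ≈ -37.174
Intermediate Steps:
t(B) = 9 + B (t(B) = (3 + B) + 6 = 9 + B)
g(s) = s*(9 + s) (g(s) = (9 + s)*s = s*(9 + s))
r = 1/23 ≈ 0.043478
(r - 2)*(1*(0 - 3) + g(2)) = (1/23 - 2)*(1*(0 - 3) + 2*(9 + 2)) = -45*(1*(-3) + 2*11)/23 = -45*(-3 + 22)/23 = -45/23*19 = -855/23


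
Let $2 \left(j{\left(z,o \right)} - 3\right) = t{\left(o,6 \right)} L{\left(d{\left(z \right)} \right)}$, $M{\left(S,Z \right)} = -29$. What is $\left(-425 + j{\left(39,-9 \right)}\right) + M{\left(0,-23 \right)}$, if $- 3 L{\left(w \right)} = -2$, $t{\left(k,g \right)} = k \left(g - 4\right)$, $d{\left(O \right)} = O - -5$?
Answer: $-457$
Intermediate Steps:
$d{\left(O \right)} = 5 + O$ ($d{\left(O \right)} = O + 5 = 5 + O$)
$t{\left(k,g \right)} = k \left(-4 + g\right)$
$L{\left(w \right)} = \frac{2}{3}$ ($L{\left(w \right)} = \left(- \frac{1}{3}\right) \left(-2\right) = \frac{2}{3}$)
$j{\left(z,o \right)} = 3 + \frac{2 o}{3}$ ($j{\left(z,o \right)} = 3 + \frac{o \left(-4 + 6\right) \frac{2}{3}}{2} = 3 + \frac{o 2 \cdot \frac{2}{3}}{2} = 3 + \frac{2 o \frac{2}{3}}{2} = 3 + \frac{\frac{4}{3} o}{2} = 3 + \frac{2 o}{3}$)
$\left(-425 + j{\left(39,-9 \right)}\right) + M{\left(0,-23 \right)} = \left(-425 + \left(3 + \frac{2}{3} \left(-9\right)\right)\right) - 29 = \left(-425 + \left(3 - 6\right)\right) - 29 = \left(-425 - 3\right) - 29 = -428 - 29 = -457$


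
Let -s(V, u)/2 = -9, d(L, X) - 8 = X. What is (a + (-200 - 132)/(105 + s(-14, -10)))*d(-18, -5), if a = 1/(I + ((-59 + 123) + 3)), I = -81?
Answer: -4771/574 ≈ -8.3118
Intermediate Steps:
d(L, X) = 8 + X
s(V, u) = 18 (s(V, u) = -2*(-9) = 18)
a = -1/14 (a = 1/(-81 + ((-59 + 123) + 3)) = 1/(-81 + (64 + 3)) = 1/(-81 + 67) = 1/(-14) = -1/14 ≈ -0.071429)
(a + (-200 - 132)/(105 + s(-14, -10)))*d(-18, -5) = (-1/14 + (-200 - 132)/(105 + 18))*(8 - 5) = (-1/14 - 332/123)*3 = -4771/1722*3 = -4771/574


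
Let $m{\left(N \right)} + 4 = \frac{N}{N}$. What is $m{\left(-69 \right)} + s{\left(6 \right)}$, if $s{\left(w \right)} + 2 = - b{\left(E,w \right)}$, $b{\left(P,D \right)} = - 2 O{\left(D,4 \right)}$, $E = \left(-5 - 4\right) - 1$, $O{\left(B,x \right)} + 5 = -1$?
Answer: $-17$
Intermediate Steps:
$m{\left(N \right)} = -3$ ($m{\left(N \right)} = -4 + \frac{N}{N} = -4 + 1 = -3$)
$O{\left(B,x \right)} = -6$ ($O{\left(B,x \right)} = -5 - 1 = -6$)
$E = -10$ ($E = -9 - 1 = -10$)
$b{\left(P,D \right)} = 12$ ($b{\left(P,D \right)} = \left(-2\right) \left(-6\right) = 12$)
$s{\left(w \right)} = -14$ ($s{\left(w \right)} = -2 - 12 = -14$)
$m{\left(-69 \right)} + s{\left(6 \right)} = -3 - 14 = -17$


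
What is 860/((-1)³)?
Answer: -860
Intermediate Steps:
860/((-1)³) = 860/(-1) = 860*(-1) = -860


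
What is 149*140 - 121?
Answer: 20739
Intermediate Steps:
149*140 - 121 = 20860 - 121 = 20739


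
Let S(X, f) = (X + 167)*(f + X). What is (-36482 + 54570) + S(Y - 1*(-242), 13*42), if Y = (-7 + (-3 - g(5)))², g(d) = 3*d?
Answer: 1479130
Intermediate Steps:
Y = 625 (Y = (-7 + (-3 - 3*5))² = (-7 + (-3 - 1*15))² = (-7 + (-3 - 15))² = (-7 - 18)² = (-25)² = 625)
S(X, f) = (167 + X)*(X + f)
(-36482 + 54570) + S(Y - 1*(-242), 13*42) = (-36482 + 54570) + ((625 - 1*(-242))² + 167*(625 - 1*(-242)) + 167*(13*42) + (625 - 1*(-242))*(13*42)) = 18088 + ((625 + 242)² + 167*(625 + 242) + 167*546 + (625 + 242)*546) = 18088 + (867² + 167*867 + 91182 + 867*546) = 18088 + (751689 + 144789 + 91182 + 473382) = 18088 + 1461042 = 1479130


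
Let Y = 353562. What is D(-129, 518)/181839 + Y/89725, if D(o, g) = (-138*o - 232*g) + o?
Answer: 55094278843/16315504275 ≈ 3.3768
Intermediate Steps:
D(o, g) = -232*g - 137*o (D(o, g) = (-232*g - 138*o) + o = -232*g - 137*o)
D(-129, 518)/181839 + Y/89725 = (-232*518 - 137*(-129))/181839 + 353562/89725 = (-120176 + 17673)*(1/181839) + 353562*(1/89725) = -102503*1/181839 + 353562/89725 = -102503/181839 + 353562/89725 = 55094278843/16315504275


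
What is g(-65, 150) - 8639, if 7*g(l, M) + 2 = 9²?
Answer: -60394/7 ≈ -8627.7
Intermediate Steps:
g(l, M) = 79/7 (g(l, M) = -2/7 + (⅐)*9² = -2/7 + (⅐)*81 = -2/7 + 81/7 = 79/7)
g(-65, 150) - 8639 = 79/7 - 8639 = -60394/7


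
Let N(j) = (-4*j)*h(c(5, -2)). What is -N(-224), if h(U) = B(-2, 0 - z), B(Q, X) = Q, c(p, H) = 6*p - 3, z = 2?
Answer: 1792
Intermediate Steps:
c(p, H) = -3 + 6*p
h(U) = -2
N(j) = 8*j (N(j) = -4*j*(-2) = 8*j)
-N(-224) = -8*(-224) = -1*(-1792) = 1792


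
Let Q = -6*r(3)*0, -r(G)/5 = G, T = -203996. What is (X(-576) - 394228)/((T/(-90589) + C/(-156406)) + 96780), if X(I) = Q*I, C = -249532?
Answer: -1396420932497638/342824432290311 ≈ -4.0733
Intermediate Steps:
r(G) = -5*G
Q = 0 (Q = -6*(-5*3)*0 = -(-90)*0 = -6*0 = 0)
X(I) = 0 (X(I) = 0*I = 0)
(X(-576) - 394228)/((T/(-90589) + C/(-156406)) + 96780) = (0 - 394228)/((-203996/(-90589) - 249532/(-156406)) + 96780) = -394228/((-203996*(-1/90589) - 249532*(-1/156406)) + 96780) = -394228/((203996/90589 + 124766/78203) + 96780) = -394228/(27255526362/7084331567 + 96780) = -394228/685648864580622/7084331567 = -394228*7084331567/685648864580622 = -1396420932497638/342824432290311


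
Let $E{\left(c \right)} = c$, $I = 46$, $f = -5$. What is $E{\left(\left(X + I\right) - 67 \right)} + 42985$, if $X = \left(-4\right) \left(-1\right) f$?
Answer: $42944$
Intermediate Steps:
$X = -20$ ($X = \left(-4\right) \left(-1\right) \left(-5\right) = 4 \left(-5\right) = -20$)
$E{\left(\left(X + I\right) - 67 \right)} + 42985 = \left(\left(-20 + 46\right) - 67\right) + 42985 = \left(26 - 67\right) + 42985 = -41 + 42985 = 42944$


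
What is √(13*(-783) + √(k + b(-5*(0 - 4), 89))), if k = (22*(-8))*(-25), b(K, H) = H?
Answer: 8*I*√158 ≈ 100.56*I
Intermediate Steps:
k = 4400 (k = -176*(-25) = 4400)
√(13*(-783) + √(k + b(-5*(0 - 4), 89))) = √(13*(-783) + √(4400 + 89)) = √(-10179 + √4489) = √(-10179 + 67) = √(-10112) = 8*I*√158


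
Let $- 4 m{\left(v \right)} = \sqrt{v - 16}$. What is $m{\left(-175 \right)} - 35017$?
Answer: $-35017 - \frac{i \sqrt{191}}{4} \approx -35017.0 - 3.4551 i$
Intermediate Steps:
$m{\left(v \right)} = - \frac{\sqrt{-16 + v}}{4}$ ($m{\left(v \right)} = - \frac{\sqrt{v - 16}}{4} = - \frac{\sqrt{-16 + v}}{4}$)
$m{\left(-175 \right)} - 35017 = - \frac{\sqrt{-16 - 175}}{4} - 35017 = - \frac{\sqrt{-191}}{4} - 35017 = - \frac{i \sqrt{191}}{4} - 35017 = -35017 - \frac{i \sqrt{191}}{4}$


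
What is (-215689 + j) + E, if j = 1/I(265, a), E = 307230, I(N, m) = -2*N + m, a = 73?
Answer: 41834236/457 ≈ 91541.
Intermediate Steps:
I(N, m) = m - 2*N
j = -1/457 (j = 1/(73 - 2*265) = 1/(73 - 530) = 1/(-457) = -1/457 ≈ -0.0021882)
(-215689 + j) + E = (-215689 - 1/457) + 307230 = -98569874/457 + 307230 = 41834236/457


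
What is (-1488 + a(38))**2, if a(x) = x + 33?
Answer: 2007889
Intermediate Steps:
a(x) = 33 + x
(-1488 + a(38))**2 = (-1488 + (33 + 38))**2 = (-1488 + 71)**2 = (-1417)**2 = 2007889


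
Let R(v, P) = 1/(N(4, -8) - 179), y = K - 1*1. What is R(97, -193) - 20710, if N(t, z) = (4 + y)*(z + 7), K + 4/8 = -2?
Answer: -7434892/359 ≈ -20710.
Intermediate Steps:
K = -5/2 (K = -1/2 - 2 = -5/2 ≈ -2.5000)
y = -7/2 (y = -5/2 - 1*1 = -5/2 - 1 = -7/2 ≈ -3.5000)
N(t, z) = 7/2 + z/2 (N(t, z) = (4 - 7/2)*(z + 7) = (7 + z)/2 = 7/2 + z/2)
R(v, P) = -2/359 (R(v, P) = 1/((7/2 + (1/2)*(-8)) - 179) = 1/((7/2 - 4) - 179) = 1/(-1/2 - 179) = 1/(-359/2) = -2/359)
R(97, -193) - 20710 = -2/359 - 20710 = -7434892/359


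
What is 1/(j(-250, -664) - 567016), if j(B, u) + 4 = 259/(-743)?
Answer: -743/421296119 ≈ -1.7636e-6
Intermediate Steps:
j(B, u) = -3231/743 (j(B, u) = -4 + 259/(-743) = -4 + 259*(-1/743) = -4 - 259/743 = -3231/743)
1/(j(-250, -664) - 567016) = 1/(-3231/743 - 567016) = 1/(-421296119/743) = -743/421296119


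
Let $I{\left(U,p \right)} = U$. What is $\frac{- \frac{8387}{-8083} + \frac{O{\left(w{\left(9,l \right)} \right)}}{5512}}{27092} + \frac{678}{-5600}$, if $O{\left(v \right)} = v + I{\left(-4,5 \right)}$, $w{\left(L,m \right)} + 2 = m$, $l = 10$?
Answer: $- \frac{12783067224639}{105616289942800} \approx -0.12103$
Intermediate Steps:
$w{\left(L,m \right)} = -2 + m$
$O{\left(v \right)} = -4 + v$ ($O{\left(v \right)} = v - 4 = -4 + v$)
$\frac{- \frac{8387}{-8083} + \frac{O{\left(w{\left(9,l \right)} \right)}}{5512}}{27092} + \frac{678}{-5600} = \frac{- \frac{8387}{-8083} + \frac{-4 + \left(-2 + 10\right)}{5512}}{27092} + \frac{678}{-5600} = \left(\left(-8387\right) \left(- \frac{1}{8083}\right) + \left(-4 + 8\right) \frac{1}{5512}\right) \frac{1}{27092} + 678 \left(- \frac{1}{5600}\right) = \left(\frac{8387}{8083} + 4 \cdot \frac{1}{5512}\right) \frac{1}{27092} - \frac{339}{2800} = \left(\frac{8387}{8083} + \frac{1}{1378}\right) \frac{1}{27092} - \frac{339}{2800} = \frac{11565369}{11138374} \cdot \frac{1}{27092} - \frac{339}{2800} = \frac{11565369}{301760828408} - \frac{339}{2800} = - \frac{12783067224639}{105616289942800}$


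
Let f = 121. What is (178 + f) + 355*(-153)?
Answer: -54016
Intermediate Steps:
(178 + f) + 355*(-153) = (178 + 121) + 355*(-153) = 299 - 54315 = -54016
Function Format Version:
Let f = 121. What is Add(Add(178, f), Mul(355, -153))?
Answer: -54016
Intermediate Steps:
Add(Add(178, f), Mul(355, -153)) = Add(Add(178, 121), Mul(355, -153)) = Add(299, -54315) = -54016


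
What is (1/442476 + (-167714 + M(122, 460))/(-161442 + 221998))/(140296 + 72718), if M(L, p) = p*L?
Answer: -12344401547/1426904987950296 ≈ -8.6512e-6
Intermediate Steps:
M(L, p) = L*p
(1/442476 + (-167714 + M(122, 460))/(-161442 + 221998))/(140296 + 72718) = (1/442476 + (-167714 + 122*460)/(-161442 + 221998))/(140296 + 72718) = (1/442476 + (-167714 + 56120)/60556)/213014 = (1/442476 - 111594*1/60556)*(1/213014) = (1/442476 - 55797/30278)*(1/213014) = -12344401547/6698644164*1/213014 = -12344401547/1426904987950296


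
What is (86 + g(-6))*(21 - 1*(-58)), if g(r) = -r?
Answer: 7268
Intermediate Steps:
(86 + g(-6))*(21 - 1*(-58)) = (86 - 1*(-6))*(21 - 1*(-58)) = (86 + 6)*(21 + 58) = 92*79 = 7268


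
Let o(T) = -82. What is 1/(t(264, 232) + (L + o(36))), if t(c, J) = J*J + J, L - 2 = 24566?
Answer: 1/78542 ≈ 1.2732e-5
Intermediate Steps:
L = 24568 (L = 2 + 24566 = 24568)
t(c, J) = J + J² (t(c, J) = J² + J = J + J²)
1/(t(264, 232) + (L + o(36))) = 1/(232*(1 + 232) + (24568 - 82)) = 1/(232*233 + 24486) = 1/(54056 + 24486) = 1/78542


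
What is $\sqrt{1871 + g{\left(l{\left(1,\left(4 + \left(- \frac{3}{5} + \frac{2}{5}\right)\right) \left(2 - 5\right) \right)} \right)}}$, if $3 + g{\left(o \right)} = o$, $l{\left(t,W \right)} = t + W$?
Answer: $\frac{6 \sqrt{1290}}{5} \approx 43.1$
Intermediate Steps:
$l{\left(t,W \right)} = W + t$
$g{\left(o \right)} = -3 + o$
$\sqrt{1871 + g{\left(l{\left(1,\left(4 + \left(- \frac{3}{5} + \frac{2}{5}\right)\right) \left(2 - 5\right) \right)} \right)}} = \sqrt{1871 + \left(-3 + \left(\left(4 + \left(- \frac{3}{5} + \frac{2}{5}\right)\right) \left(2 - 5\right) + 1\right)\right)} = \sqrt{1871 + \left(-3 + \left(\left(4 + \left(\left(-3\right) \frac{1}{5} + 2 \cdot \frac{1}{5}\right)\right) \left(-3\right) + 1\right)\right)} = \sqrt{1871 + \left(-3 + \left(\left(4 + \left(- \frac{3}{5} + \frac{2}{5}\right)\right) \left(-3\right) + 1\right)\right)} = \sqrt{1871 + \left(-3 + \left(\left(4 - \frac{1}{5}\right) \left(-3\right) + 1\right)\right)} = \sqrt{1871 + \left(-3 + \left(\frac{19}{5} \left(-3\right) + 1\right)\right)} = \sqrt{1871 + \left(-3 + \left(- \frac{57}{5} + 1\right)\right)} = \sqrt{1871 - \frac{67}{5}} = \sqrt{\frac{9288}{5}} = \frac{6 \sqrt{1290}}{5}$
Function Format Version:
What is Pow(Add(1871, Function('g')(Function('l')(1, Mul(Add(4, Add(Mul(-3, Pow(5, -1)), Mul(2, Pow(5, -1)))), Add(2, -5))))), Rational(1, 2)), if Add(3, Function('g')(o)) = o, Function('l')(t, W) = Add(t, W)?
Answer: Mul(Rational(6, 5), Pow(1290, Rational(1, 2))) ≈ 43.100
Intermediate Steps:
Function('l')(t, W) = Add(W, t)
Function('g')(o) = Add(-3, o)
Pow(Add(1871, Function('g')(Function('l')(1, Mul(Add(4, Add(Mul(-3, Pow(5, -1)), Mul(2, Pow(5, -1)))), Add(2, -5))))), Rational(1, 2)) = Pow(Add(1871, Add(-3, Add(Mul(Add(4, Add(Mul(-3, Pow(5, -1)), Mul(2, Pow(5, -1)))), Add(2, -5)), 1))), Rational(1, 2)) = Pow(Add(1871, Add(-3, Add(Mul(Add(4, Add(Mul(-3, Rational(1, 5)), Mul(2, Rational(1, 5)))), -3), 1))), Rational(1, 2)) = Pow(Add(1871, Add(-3, Add(Mul(Add(4, Add(Rational(-3, 5), Rational(2, 5))), -3), 1))), Rational(1, 2)) = Pow(Add(1871, Add(-3, Add(Mul(Add(4, Rational(-1, 5)), -3), 1))), Rational(1, 2)) = Pow(Add(1871, Add(-3, Add(Mul(Rational(19, 5), -3), 1))), Rational(1, 2)) = Pow(Add(1871, Add(-3, Add(Rational(-57, 5), 1))), Rational(1, 2)) = Pow(Add(1871, Add(-3, Rational(-52, 5))), Rational(1, 2)) = Pow(Add(1871, Rational(-67, 5)), Rational(1, 2)) = Pow(Rational(9288, 5), Rational(1, 2)) = Mul(Rational(6, 5), Pow(1290, Rational(1, 2)))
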